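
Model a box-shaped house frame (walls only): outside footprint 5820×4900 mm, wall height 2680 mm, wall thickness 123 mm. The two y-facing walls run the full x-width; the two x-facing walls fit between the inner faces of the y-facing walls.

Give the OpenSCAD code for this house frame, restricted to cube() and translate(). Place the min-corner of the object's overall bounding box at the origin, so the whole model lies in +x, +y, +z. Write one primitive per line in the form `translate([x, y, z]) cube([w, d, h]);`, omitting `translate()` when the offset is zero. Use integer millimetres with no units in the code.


cube([5820, 123, 2680]);
translate([0, 4777, 0]) cube([5820, 123, 2680]);
translate([0, 123, 0]) cube([123, 4654, 2680]);
translate([5697, 123, 0]) cube([123, 4654, 2680]);


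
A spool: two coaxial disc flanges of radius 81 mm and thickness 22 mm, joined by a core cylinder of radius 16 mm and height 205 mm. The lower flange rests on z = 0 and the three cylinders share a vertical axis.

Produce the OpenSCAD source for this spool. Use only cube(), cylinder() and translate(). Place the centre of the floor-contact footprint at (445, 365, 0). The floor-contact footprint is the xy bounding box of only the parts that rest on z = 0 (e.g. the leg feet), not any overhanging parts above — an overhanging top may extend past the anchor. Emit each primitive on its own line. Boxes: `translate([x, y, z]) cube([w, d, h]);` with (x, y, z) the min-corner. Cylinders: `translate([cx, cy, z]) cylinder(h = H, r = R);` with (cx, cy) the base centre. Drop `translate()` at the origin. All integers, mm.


translate([445, 365, 0]) cylinder(h = 22, r = 81);
translate([445, 365, 22]) cylinder(h = 205, r = 16);
translate([445, 365, 227]) cylinder(h = 22, r = 81);


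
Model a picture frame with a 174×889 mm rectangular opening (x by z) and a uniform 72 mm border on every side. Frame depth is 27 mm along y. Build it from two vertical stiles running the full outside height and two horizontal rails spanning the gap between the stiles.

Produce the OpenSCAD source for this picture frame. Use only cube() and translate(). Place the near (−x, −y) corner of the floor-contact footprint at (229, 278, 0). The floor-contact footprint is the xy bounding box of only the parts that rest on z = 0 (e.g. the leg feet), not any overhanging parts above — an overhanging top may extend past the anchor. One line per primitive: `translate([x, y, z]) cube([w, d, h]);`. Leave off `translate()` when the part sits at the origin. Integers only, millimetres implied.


translate([229, 278, 0]) cube([72, 27, 1033]);
translate([475, 278, 0]) cube([72, 27, 1033]);
translate([301, 278, 0]) cube([174, 27, 72]);
translate([301, 278, 961]) cube([174, 27, 72]);


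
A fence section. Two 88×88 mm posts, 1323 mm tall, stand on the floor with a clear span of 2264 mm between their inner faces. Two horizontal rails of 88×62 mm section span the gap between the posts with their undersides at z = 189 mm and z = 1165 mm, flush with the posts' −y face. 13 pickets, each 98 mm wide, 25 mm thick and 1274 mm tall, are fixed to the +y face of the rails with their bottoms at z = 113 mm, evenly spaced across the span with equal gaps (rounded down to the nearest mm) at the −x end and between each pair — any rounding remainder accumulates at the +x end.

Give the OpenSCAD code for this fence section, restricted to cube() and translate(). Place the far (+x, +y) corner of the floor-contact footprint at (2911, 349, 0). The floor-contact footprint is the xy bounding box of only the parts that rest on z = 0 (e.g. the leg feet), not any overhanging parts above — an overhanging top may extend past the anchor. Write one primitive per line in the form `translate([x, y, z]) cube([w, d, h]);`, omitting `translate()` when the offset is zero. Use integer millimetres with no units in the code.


translate([471, 261, 0]) cube([88, 88, 1323]);
translate([2823, 261, 0]) cube([88, 88, 1323]);
translate([559, 261, 189]) cube([2264, 88, 62]);
translate([559, 261, 1165]) cube([2264, 88, 62]);
translate([629, 349, 113]) cube([98, 25, 1274]);
translate([797, 349, 113]) cube([98, 25, 1274]);
translate([965, 349, 113]) cube([98, 25, 1274]);
translate([1133, 349, 113]) cube([98, 25, 1274]);
translate([1301, 349, 113]) cube([98, 25, 1274]);
translate([1469, 349, 113]) cube([98, 25, 1274]);
translate([1637, 349, 113]) cube([98, 25, 1274]);
translate([1805, 349, 113]) cube([98, 25, 1274]);
translate([1973, 349, 113]) cube([98, 25, 1274]);
translate([2141, 349, 113]) cube([98, 25, 1274]);
translate([2309, 349, 113]) cube([98, 25, 1274]);
translate([2477, 349, 113]) cube([98, 25, 1274]);
translate([2645, 349, 113]) cube([98, 25, 1274]);


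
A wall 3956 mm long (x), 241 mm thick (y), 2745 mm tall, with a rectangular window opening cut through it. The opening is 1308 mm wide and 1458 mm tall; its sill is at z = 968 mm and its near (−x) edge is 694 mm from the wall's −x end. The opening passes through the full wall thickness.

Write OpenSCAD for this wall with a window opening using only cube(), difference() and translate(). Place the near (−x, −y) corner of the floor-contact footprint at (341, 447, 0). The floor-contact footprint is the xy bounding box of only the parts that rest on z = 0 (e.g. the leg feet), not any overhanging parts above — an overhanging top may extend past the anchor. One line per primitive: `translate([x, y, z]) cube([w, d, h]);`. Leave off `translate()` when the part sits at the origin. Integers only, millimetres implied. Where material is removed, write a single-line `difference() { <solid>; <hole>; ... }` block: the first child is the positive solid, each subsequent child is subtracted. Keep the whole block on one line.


difference() { translate([341, 447, 0]) cube([3956, 241, 2745]); translate([1035, 447, 968]) cube([1308, 241, 1458]); }


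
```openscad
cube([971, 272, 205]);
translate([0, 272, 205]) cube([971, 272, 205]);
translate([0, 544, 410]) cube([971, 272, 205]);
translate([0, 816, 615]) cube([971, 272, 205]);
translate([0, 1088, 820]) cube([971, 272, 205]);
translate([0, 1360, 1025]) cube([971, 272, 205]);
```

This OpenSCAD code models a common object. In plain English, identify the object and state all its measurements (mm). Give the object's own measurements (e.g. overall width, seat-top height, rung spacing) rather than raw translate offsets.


A straight staircase of 6 solid steps. Each step is 971 mm wide (x), 272 mm deep (y, the going) and 205 mm tall (the rise). The first step rests on the floor; each subsequent step sits one going further in +y and one rise higher in +z, directly behind and above the previous step with no overlap.


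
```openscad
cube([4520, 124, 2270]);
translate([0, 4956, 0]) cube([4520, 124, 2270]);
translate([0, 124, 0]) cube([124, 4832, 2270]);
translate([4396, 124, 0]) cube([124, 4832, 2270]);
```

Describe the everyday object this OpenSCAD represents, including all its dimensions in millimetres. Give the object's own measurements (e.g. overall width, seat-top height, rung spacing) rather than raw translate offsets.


The wall frame of a small rectangular building: four walls, each 2270 mm tall and 124 mm thick, enclosing a footprint 4520 mm (x) by 5080 mm (y) outside-to-outside, with no floor or roof. The front and back walls (the −y and +y sides) span the full width; the two side walls fit between them.


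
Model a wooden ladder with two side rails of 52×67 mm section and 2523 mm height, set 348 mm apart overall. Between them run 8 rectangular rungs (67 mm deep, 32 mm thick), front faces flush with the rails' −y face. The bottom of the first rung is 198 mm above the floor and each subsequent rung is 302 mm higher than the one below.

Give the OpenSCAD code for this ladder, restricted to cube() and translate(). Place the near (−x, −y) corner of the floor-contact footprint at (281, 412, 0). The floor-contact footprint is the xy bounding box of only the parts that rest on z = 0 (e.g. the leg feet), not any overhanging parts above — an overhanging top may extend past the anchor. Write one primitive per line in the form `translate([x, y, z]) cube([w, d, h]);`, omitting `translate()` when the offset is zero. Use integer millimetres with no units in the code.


// rung span = 348 - 2*52 = 244
// rung[k] z = 198 + k*302
translate([281, 412, 0]) cube([52, 67, 2523]);
translate([577, 412, 0]) cube([52, 67, 2523]);
translate([333, 412, 198]) cube([244, 67, 32]);
translate([333, 412, 500]) cube([244, 67, 32]);
translate([333, 412, 802]) cube([244, 67, 32]);
translate([333, 412, 1104]) cube([244, 67, 32]);
translate([333, 412, 1406]) cube([244, 67, 32]);
translate([333, 412, 1708]) cube([244, 67, 32]);
translate([333, 412, 2010]) cube([244, 67, 32]);
translate([333, 412, 2312]) cube([244, 67, 32]);


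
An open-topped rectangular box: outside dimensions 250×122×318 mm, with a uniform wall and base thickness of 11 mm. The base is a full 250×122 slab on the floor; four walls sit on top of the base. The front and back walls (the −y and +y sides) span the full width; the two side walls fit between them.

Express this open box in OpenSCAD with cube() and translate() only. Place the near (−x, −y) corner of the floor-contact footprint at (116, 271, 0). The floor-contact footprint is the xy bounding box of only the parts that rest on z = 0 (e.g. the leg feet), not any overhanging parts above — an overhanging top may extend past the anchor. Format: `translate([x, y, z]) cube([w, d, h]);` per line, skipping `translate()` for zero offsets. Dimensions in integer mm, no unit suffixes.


translate([116, 271, 0]) cube([250, 122, 11]);
translate([116, 271, 11]) cube([250, 11, 307]);
translate([116, 382, 11]) cube([250, 11, 307]);
translate([116, 282, 11]) cube([11, 100, 307]);
translate([355, 282, 11]) cube([11, 100, 307]);


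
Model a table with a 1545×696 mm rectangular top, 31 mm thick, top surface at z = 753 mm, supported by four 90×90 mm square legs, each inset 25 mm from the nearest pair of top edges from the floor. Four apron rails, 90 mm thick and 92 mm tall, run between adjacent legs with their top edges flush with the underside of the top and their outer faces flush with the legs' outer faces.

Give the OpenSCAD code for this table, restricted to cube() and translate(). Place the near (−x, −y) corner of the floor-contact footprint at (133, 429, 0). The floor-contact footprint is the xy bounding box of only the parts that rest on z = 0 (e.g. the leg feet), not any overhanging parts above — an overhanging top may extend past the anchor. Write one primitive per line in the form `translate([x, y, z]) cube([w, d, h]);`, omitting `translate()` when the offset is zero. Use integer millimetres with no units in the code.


// leg_h = 753 - 31 = 722
// apron z = 722 - 92 = 630
translate([108, 404, 722]) cube([1545, 696, 31]);
translate([133, 429, 0]) cube([90, 90, 722]);
translate([1538, 429, 0]) cube([90, 90, 722]);
translate([133, 985, 0]) cube([90, 90, 722]);
translate([1538, 985, 0]) cube([90, 90, 722]);
translate([223, 429, 630]) cube([1315, 90, 92]);
translate([223, 985, 630]) cube([1315, 90, 92]);
translate([133, 519, 630]) cube([90, 466, 92]);
translate([1538, 519, 630]) cube([90, 466, 92]);


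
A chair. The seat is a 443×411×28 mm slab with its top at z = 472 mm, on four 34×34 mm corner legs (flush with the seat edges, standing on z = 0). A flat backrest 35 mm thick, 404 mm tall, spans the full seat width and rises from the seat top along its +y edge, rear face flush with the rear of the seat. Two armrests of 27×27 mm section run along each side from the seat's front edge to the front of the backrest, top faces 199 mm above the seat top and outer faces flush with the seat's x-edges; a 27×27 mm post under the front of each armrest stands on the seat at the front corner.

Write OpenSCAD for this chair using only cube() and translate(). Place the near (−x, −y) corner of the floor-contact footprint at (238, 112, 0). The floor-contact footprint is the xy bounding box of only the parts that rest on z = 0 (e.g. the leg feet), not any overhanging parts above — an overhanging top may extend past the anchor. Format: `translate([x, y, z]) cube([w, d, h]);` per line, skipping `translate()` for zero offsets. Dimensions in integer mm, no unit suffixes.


// leg_h = 472 - 28 = 444
// arm post h = 199 - 27 = 172
translate([238, 112, 444]) cube([443, 411, 28]);
translate([238, 112, 0]) cube([34, 34, 444]);
translate([647, 112, 0]) cube([34, 34, 444]);
translate([238, 489, 0]) cube([34, 34, 444]);
translate([647, 489, 0]) cube([34, 34, 444]);
translate([238, 488, 472]) cube([443, 35, 404]);
translate([238, 112, 644]) cube([27, 376, 27]);
translate([654, 112, 644]) cube([27, 376, 27]);
translate([238, 112, 472]) cube([27, 27, 172]);
translate([654, 112, 472]) cube([27, 27, 172]);


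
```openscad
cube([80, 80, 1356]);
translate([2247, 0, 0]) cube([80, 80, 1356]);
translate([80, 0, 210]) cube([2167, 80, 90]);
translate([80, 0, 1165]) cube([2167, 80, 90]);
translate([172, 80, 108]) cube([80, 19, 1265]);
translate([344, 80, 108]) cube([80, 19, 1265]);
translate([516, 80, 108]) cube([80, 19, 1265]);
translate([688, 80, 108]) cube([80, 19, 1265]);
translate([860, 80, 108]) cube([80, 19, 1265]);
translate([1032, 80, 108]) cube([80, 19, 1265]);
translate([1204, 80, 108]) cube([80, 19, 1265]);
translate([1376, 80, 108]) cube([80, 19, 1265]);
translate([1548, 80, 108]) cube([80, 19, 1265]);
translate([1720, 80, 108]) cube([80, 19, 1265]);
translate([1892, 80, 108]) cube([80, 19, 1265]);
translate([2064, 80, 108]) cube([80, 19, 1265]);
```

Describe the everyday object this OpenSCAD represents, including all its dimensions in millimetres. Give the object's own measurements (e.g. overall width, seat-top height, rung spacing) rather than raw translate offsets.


A fence section. Two 80×80 mm posts, 1356 mm tall, stand on the floor with a clear span of 2167 mm between their inner faces. Two horizontal rails of 80×90 mm section span the gap between the posts with their undersides at z = 210 mm and z = 1165 mm, flush with the posts' −y face. 12 pickets, each 80 mm wide, 19 mm thick and 1265 mm tall, are fixed to the +y face of the rails with their bottoms at z = 108 mm, spaced across the span with a 92 mm gap after the −x post and between neighbouring pickets, with 103 mm left before the +x post.


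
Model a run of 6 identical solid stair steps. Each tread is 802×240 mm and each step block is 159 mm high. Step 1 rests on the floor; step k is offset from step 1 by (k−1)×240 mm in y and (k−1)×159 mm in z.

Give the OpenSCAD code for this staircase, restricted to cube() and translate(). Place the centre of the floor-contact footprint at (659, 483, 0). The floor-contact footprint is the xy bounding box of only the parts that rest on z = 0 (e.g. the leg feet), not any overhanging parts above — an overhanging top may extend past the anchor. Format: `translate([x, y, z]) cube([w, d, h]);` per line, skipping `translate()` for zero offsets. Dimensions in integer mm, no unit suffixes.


translate([258, 363, 0]) cube([802, 240, 159]);
translate([258, 603, 159]) cube([802, 240, 159]);
translate([258, 843, 318]) cube([802, 240, 159]);
translate([258, 1083, 477]) cube([802, 240, 159]);
translate([258, 1323, 636]) cube([802, 240, 159]);
translate([258, 1563, 795]) cube([802, 240, 159]);


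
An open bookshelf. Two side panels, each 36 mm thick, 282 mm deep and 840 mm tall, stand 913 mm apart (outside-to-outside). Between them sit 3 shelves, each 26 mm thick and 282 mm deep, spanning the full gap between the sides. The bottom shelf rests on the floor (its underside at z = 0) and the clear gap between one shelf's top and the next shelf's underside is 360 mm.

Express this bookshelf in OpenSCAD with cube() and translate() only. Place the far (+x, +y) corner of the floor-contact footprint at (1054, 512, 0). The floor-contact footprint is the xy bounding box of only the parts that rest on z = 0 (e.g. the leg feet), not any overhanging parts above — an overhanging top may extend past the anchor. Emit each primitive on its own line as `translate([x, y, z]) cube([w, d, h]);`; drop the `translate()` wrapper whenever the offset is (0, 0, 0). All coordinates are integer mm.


translate([141, 230, 0]) cube([36, 282, 840]);
translate([1018, 230, 0]) cube([36, 282, 840]);
translate([177, 230, 0]) cube([841, 282, 26]);
translate([177, 230, 386]) cube([841, 282, 26]);
translate([177, 230, 772]) cube([841, 282, 26]);


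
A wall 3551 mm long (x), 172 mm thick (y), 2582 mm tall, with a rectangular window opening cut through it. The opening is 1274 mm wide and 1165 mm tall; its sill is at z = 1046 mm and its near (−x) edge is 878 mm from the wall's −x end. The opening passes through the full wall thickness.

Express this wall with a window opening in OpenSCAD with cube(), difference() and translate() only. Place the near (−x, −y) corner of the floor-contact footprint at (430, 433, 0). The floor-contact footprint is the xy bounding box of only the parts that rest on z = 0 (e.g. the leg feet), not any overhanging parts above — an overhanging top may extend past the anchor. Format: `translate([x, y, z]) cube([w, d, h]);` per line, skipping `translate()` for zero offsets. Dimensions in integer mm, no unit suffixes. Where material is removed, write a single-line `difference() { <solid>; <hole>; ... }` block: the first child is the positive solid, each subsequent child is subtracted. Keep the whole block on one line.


difference() { translate([430, 433, 0]) cube([3551, 172, 2582]); translate([1308, 433, 1046]) cube([1274, 172, 1165]); }


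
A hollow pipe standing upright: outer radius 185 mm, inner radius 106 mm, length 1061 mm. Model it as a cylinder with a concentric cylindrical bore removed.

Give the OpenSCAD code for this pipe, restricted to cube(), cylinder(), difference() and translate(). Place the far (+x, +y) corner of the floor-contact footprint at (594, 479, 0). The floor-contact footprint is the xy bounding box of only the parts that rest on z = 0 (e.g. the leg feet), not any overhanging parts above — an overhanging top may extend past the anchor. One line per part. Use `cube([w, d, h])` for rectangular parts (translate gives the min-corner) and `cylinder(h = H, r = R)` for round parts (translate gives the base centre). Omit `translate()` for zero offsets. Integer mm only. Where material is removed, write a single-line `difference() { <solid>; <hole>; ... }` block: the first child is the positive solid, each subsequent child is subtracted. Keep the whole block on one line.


difference() { translate([409, 294, 0]) cylinder(h = 1061, r = 185); translate([409, 294, 0]) cylinder(h = 1061, r = 106); }


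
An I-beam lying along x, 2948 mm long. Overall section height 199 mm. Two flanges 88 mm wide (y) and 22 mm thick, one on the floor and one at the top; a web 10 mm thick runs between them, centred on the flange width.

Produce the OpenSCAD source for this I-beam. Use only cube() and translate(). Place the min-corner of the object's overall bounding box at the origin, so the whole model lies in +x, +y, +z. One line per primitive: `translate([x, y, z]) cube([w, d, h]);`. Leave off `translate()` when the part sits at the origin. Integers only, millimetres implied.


cube([2948, 88, 22]);
translate([0, 39, 22]) cube([2948, 10, 155]);
translate([0, 0, 177]) cube([2948, 88, 22]);


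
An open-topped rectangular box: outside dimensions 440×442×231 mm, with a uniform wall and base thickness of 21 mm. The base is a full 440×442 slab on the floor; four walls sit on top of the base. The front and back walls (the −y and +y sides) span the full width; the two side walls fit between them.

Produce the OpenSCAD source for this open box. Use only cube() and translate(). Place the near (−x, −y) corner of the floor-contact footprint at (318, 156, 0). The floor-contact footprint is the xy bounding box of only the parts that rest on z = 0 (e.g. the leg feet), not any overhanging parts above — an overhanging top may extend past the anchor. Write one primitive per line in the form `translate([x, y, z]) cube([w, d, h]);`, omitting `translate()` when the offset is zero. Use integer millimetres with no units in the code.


translate([318, 156, 0]) cube([440, 442, 21]);
translate([318, 156, 21]) cube([440, 21, 210]);
translate([318, 577, 21]) cube([440, 21, 210]);
translate([318, 177, 21]) cube([21, 400, 210]);
translate([737, 177, 21]) cube([21, 400, 210]);


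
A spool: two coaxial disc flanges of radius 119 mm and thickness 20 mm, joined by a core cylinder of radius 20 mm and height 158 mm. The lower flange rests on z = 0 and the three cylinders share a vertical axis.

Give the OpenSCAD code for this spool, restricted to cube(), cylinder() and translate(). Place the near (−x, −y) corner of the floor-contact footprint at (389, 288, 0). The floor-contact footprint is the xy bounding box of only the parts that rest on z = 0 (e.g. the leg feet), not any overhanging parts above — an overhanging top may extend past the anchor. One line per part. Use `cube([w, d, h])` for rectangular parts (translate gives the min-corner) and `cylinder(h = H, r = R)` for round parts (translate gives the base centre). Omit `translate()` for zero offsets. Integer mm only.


translate([508, 407, 0]) cylinder(h = 20, r = 119);
translate([508, 407, 20]) cylinder(h = 158, r = 20);
translate([508, 407, 178]) cylinder(h = 20, r = 119);


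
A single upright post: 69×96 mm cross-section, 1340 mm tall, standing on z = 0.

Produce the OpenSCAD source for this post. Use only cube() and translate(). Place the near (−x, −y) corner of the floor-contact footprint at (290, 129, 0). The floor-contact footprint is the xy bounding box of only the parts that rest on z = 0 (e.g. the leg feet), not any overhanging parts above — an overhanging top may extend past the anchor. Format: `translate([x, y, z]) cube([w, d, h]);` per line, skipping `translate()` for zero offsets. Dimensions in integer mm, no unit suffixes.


translate([290, 129, 0]) cube([69, 96, 1340]);


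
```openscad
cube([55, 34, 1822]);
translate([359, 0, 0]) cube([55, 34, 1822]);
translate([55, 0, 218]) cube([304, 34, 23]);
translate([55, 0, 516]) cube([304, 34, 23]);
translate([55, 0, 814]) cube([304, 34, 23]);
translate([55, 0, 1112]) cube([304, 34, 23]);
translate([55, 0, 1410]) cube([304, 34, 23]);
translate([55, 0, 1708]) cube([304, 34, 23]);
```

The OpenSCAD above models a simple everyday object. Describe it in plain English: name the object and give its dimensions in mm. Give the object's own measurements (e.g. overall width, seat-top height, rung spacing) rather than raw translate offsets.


A straight ladder. Two 55×34 mm vertical rails, 1822 mm tall, stand 414 mm apart (outside-to-outside) with their front faces coplanar on the −y side. 6 rungs, each 34 mm deep and 23 mm tall, span between the inner faces of the rails, front faces flush with the rails. The lowest rung's underside is at z = 218 mm and rungs are spaced 298 mm apart (underside to underside).


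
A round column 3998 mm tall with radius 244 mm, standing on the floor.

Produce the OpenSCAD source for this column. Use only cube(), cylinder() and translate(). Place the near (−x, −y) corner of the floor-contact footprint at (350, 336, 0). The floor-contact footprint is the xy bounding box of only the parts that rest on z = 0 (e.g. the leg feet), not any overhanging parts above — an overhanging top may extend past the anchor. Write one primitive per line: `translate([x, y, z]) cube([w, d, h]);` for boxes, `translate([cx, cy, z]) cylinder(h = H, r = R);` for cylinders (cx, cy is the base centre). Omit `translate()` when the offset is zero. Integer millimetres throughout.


translate([594, 580, 0]) cylinder(h = 3998, r = 244);


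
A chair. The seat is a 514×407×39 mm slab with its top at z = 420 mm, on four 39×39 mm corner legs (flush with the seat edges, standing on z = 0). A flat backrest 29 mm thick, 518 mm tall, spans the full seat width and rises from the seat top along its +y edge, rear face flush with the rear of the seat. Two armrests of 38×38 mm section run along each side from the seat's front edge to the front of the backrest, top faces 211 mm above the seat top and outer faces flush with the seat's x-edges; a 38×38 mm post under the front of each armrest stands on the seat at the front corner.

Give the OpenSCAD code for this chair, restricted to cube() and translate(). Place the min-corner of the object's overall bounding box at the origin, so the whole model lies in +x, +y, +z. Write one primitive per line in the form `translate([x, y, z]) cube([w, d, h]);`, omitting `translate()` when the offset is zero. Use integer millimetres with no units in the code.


translate([0, 0, 381]) cube([514, 407, 39]);
cube([39, 39, 381]);
translate([475, 0, 0]) cube([39, 39, 381]);
translate([0, 368, 0]) cube([39, 39, 381]);
translate([475, 368, 0]) cube([39, 39, 381]);
translate([0, 378, 420]) cube([514, 29, 518]);
translate([0, 0, 593]) cube([38, 378, 38]);
translate([476, 0, 593]) cube([38, 378, 38]);
translate([0, 0, 420]) cube([38, 38, 173]);
translate([476, 0, 420]) cube([38, 38, 173]);


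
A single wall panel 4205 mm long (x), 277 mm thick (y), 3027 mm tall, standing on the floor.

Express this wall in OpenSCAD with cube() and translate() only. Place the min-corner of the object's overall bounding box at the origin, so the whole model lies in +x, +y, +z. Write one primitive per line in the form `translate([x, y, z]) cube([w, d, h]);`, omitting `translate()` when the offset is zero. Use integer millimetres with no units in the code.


cube([4205, 277, 3027]);


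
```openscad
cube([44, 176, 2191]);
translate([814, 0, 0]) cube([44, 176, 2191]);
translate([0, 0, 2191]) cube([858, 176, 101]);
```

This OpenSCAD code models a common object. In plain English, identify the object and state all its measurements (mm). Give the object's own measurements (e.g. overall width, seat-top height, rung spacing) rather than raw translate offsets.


A door frame. The clear opening is 770 mm wide and 2191 mm high. Two 44 mm wide jambs, 176 mm deep, stand either side of the opening from the floor to the top of the opening. A 101 mm thick head sits across the top of both jambs, spanning the full outside width of the frame.


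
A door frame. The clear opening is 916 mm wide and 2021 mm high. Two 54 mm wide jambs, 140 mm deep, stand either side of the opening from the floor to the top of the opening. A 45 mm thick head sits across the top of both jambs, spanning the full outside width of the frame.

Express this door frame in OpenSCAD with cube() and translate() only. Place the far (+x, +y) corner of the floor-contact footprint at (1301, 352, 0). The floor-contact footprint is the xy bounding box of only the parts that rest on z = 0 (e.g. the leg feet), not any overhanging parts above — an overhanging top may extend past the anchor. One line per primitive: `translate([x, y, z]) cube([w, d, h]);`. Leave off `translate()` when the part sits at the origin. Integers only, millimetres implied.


translate([277, 212, 0]) cube([54, 140, 2021]);
translate([1247, 212, 0]) cube([54, 140, 2021]);
translate([277, 212, 2021]) cube([1024, 140, 45]);


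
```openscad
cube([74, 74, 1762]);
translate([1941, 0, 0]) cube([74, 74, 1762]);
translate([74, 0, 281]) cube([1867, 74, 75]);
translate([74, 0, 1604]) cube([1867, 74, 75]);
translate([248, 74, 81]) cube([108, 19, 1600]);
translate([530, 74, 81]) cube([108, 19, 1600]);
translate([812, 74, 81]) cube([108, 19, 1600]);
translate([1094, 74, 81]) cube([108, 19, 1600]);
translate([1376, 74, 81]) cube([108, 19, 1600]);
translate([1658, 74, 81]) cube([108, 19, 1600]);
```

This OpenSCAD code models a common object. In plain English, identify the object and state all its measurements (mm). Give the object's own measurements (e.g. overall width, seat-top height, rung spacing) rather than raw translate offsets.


A fence section. Two 74×74 mm posts, 1762 mm tall, stand on the floor with a clear span of 1867 mm between their inner faces. Two horizontal rails of 74×75 mm section span the gap between the posts with their undersides at z = 281 mm and z = 1604 mm, flush with the posts' −y face. 6 pickets, each 108 mm wide, 19 mm thick and 1600 mm tall, are fixed to the +y face of the rails with their bottoms at z = 81 mm, spaced across the span with a 174 mm gap after the −x post and between neighbouring pickets, with 175 mm left before the +x post.


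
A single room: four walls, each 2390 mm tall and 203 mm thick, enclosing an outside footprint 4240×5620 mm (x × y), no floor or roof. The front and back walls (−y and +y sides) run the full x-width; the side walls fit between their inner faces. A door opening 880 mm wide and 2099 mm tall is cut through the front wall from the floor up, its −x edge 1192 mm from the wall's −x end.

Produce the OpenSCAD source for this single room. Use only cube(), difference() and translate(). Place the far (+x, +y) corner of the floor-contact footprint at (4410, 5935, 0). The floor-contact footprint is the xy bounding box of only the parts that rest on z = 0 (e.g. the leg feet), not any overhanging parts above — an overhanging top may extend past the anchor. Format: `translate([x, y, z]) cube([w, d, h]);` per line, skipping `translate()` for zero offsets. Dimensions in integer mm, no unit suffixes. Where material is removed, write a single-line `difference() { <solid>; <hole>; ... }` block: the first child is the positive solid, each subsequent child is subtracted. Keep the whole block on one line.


difference() { translate([170, 315, 0]) cube([4240, 203, 2390]); translate([1362, 315, 0]) cube([880, 203, 2099]); }
translate([170, 5732, 0]) cube([4240, 203, 2390]);
translate([170, 518, 0]) cube([203, 5214, 2390]);
translate([4207, 518, 0]) cube([203, 5214, 2390]);


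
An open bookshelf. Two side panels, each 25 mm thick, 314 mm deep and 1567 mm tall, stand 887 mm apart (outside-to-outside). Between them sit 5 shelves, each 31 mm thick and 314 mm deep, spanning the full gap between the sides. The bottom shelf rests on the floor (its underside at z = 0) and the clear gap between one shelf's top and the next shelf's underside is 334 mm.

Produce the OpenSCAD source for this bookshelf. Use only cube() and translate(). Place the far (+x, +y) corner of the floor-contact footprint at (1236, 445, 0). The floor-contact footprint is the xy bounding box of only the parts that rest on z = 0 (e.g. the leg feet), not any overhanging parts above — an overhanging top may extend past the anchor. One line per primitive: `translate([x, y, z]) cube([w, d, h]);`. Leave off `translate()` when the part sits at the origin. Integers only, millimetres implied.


translate([349, 131, 0]) cube([25, 314, 1567]);
translate([1211, 131, 0]) cube([25, 314, 1567]);
translate([374, 131, 0]) cube([837, 314, 31]);
translate([374, 131, 365]) cube([837, 314, 31]);
translate([374, 131, 730]) cube([837, 314, 31]);
translate([374, 131, 1095]) cube([837, 314, 31]);
translate([374, 131, 1460]) cube([837, 314, 31]);


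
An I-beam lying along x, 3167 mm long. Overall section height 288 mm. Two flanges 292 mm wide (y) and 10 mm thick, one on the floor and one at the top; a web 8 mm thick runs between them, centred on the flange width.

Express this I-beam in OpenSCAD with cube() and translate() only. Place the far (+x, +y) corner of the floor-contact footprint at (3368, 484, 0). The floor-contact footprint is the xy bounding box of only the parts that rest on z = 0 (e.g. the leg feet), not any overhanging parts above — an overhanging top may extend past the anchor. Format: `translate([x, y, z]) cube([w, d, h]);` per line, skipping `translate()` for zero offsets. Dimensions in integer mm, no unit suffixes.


translate([201, 192, 0]) cube([3167, 292, 10]);
translate([201, 334, 10]) cube([3167, 8, 268]);
translate([201, 192, 278]) cube([3167, 292, 10]);


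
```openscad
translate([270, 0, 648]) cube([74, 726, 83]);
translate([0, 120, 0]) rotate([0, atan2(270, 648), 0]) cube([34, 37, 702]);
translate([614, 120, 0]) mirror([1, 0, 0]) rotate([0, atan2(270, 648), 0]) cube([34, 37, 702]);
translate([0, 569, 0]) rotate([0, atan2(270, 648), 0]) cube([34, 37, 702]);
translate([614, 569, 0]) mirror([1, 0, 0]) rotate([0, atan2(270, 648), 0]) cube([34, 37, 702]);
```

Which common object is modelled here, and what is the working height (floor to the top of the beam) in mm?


A sawhorse. The overall height is 731 mm.

A beam across two mirrored pairs of raked legs — a sawhorse. The beam's underside is at z = 648 (matching the legs' vertical rise in atan2(270, 648)) and the beam is 83 mm tall, so its top is at 648 + 83 = 731 mm. The raked legs top out at the beam's underside, so that is the highest point.


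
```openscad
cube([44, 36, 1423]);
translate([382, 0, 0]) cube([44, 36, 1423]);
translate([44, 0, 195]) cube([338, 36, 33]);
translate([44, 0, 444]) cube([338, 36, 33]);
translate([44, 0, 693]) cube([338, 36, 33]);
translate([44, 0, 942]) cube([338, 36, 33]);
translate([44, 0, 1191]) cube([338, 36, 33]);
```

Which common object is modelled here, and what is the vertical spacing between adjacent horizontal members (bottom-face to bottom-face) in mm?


A ladder. The rung spacing is 249 mm.

Two tall 44×36 posts with 5 short bars between them — a ladder. Adjacent rungs sit at z = 195 and z = 444, so the spacing is 444 − 195 = 249 mm.


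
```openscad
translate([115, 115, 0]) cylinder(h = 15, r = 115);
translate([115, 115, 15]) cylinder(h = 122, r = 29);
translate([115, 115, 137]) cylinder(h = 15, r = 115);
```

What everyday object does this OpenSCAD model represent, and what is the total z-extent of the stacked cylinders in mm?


A spool. The overall height is 152 mm.

Three coaxial cylinders, large–small–large — a spool. Two 15 mm flanges and a 122 mm core give 15 + 122 + 15 = 152 mm.


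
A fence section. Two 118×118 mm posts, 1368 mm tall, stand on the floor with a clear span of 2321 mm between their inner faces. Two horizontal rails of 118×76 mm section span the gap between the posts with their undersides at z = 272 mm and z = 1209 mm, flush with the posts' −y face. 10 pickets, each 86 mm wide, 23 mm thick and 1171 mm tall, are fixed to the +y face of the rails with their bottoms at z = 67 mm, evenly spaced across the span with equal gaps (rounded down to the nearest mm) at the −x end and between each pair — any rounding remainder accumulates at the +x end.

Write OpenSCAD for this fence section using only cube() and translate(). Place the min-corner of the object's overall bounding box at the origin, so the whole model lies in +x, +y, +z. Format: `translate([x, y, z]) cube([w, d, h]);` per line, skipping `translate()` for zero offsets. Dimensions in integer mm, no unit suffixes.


cube([118, 118, 1368]);
translate([2439, 0, 0]) cube([118, 118, 1368]);
translate([118, 0, 272]) cube([2321, 118, 76]);
translate([118, 0, 1209]) cube([2321, 118, 76]);
translate([250, 118, 67]) cube([86, 23, 1171]);
translate([468, 118, 67]) cube([86, 23, 1171]);
translate([686, 118, 67]) cube([86, 23, 1171]);
translate([904, 118, 67]) cube([86, 23, 1171]);
translate([1122, 118, 67]) cube([86, 23, 1171]);
translate([1340, 118, 67]) cube([86, 23, 1171]);
translate([1558, 118, 67]) cube([86, 23, 1171]);
translate([1776, 118, 67]) cube([86, 23, 1171]);
translate([1994, 118, 67]) cube([86, 23, 1171]);
translate([2212, 118, 67]) cube([86, 23, 1171]);


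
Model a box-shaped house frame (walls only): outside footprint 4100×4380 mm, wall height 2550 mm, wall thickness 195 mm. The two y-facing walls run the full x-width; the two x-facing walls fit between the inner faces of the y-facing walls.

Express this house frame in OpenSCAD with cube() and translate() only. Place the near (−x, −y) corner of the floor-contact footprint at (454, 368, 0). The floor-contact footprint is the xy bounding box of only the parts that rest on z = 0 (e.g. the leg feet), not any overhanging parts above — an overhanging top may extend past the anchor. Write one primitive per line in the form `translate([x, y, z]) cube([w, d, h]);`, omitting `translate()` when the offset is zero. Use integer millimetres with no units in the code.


translate([454, 368, 0]) cube([4100, 195, 2550]);
translate([454, 4553, 0]) cube([4100, 195, 2550]);
translate([454, 563, 0]) cube([195, 3990, 2550]);
translate([4359, 563, 0]) cube([195, 3990, 2550]);


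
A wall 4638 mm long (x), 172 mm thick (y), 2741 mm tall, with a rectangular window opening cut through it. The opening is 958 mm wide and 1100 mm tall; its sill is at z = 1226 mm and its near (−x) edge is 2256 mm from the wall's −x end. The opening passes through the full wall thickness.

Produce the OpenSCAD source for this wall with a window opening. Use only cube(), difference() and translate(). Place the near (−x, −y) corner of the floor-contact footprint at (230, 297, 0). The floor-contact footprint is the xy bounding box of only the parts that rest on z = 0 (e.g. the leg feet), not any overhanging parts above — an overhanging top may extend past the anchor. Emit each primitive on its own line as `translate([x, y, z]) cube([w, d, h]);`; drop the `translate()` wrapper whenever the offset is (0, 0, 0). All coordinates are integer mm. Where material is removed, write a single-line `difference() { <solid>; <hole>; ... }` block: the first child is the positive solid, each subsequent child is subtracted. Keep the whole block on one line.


difference() { translate([230, 297, 0]) cube([4638, 172, 2741]); translate([2486, 297, 1226]) cube([958, 172, 1100]); }


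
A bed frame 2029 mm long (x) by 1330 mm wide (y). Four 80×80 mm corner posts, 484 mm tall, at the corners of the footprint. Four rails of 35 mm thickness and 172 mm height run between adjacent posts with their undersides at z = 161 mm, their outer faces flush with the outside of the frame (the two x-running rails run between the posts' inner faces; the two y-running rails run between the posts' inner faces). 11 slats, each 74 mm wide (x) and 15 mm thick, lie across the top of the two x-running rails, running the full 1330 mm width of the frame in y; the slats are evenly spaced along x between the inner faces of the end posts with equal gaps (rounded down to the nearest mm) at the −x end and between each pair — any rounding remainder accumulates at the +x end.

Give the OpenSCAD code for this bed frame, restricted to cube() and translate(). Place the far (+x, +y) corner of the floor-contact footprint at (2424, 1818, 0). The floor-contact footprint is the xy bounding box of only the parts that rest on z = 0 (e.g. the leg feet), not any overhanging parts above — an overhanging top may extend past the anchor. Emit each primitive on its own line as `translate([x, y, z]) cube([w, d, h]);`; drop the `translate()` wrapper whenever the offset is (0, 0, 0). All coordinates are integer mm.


translate([395, 488, 0]) cube([80, 80, 484]);
translate([395, 1738, 0]) cube([80, 80, 484]);
translate([2344, 488, 0]) cube([80, 80, 484]);
translate([2344, 1738, 0]) cube([80, 80, 484]);
translate([475, 488, 161]) cube([1869, 35, 172]);
translate([475, 1783, 161]) cube([1869, 35, 172]);
translate([395, 568, 161]) cube([35, 1170, 172]);
translate([2389, 568, 161]) cube([35, 1170, 172]);
translate([562, 488, 333]) cube([74, 1330, 15]);
translate([723, 488, 333]) cube([74, 1330, 15]);
translate([884, 488, 333]) cube([74, 1330, 15]);
translate([1045, 488, 333]) cube([74, 1330, 15]);
translate([1206, 488, 333]) cube([74, 1330, 15]);
translate([1367, 488, 333]) cube([74, 1330, 15]);
translate([1528, 488, 333]) cube([74, 1330, 15]);
translate([1689, 488, 333]) cube([74, 1330, 15]);
translate([1850, 488, 333]) cube([74, 1330, 15]);
translate([2011, 488, 333]) cube([74, 1330, 15]);
translate([2172, 488, 333]) cube([74, 1330, 15]);


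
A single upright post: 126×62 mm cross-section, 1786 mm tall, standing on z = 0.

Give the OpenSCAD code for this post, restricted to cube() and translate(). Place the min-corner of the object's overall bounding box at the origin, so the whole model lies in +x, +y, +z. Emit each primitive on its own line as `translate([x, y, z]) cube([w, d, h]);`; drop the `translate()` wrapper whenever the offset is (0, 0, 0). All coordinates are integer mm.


cube([126, 62, 1786]);
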